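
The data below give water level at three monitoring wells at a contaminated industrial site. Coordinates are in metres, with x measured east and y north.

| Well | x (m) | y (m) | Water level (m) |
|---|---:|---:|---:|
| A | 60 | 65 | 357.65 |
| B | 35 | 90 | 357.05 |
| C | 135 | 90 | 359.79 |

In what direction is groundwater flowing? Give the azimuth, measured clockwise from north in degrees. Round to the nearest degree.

With h = a·x + b·y + c and A as origin, the differences give:
  (-25)·a + 25·b = -0.60
  75·a + 25·b = +2.14
Eliminate b (×25 and ×25, subtract): -2500·a = -68.500 → a = ∂h/∂x = +0.02740
Back-substitute: b = ∂h/∂y = +0.003400.
Flow direction (−∇h) has components (-0.02740 E, -0.003400 N).
Azimuth = atan2(E, N) = atan2(-0.02740, -0.003400) = 262.9° ≈ 263°.

263°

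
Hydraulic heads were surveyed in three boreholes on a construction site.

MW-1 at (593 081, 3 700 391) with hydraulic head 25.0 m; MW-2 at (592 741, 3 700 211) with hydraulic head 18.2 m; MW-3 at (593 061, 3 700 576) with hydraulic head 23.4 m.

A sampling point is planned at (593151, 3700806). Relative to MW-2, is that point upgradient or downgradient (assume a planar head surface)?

Three-point gradient (reference MW-1): Δ to MW-2 = (-340, -180, -6.8), Δ to MW-3 = (-20, 185, -1.6).
∂h/∂x = +0.02325, ∂h/∂y = -0.006135 (det = -66500).
Head at (593151, 3700806) = 25.0 + (+0.02325)·(70) + (-0.006135)·(415) = 24.08 m.
That is higher than the 18.2 m at MW-2, so the point is upgradient.

upgradient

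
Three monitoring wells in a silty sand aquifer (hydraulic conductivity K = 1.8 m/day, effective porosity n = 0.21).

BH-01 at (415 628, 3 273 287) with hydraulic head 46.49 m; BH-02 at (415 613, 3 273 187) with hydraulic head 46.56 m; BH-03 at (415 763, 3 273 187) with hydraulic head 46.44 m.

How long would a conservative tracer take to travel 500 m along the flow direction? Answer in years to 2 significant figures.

160 years

Three-point gradient (reference BH-01): Δ to BH-02 = (-15, -100, +0.07), Δ to BH-03 = (135, -100, -0.05).
∂h/∂x = -0.0008000, ∂h/∂y = -0.0005800 (det = 15000).
|∇h| = √(-0.0008000² + -0.0005800²) = 0.0009881
Seepage velocity v = K·i/n = 1.8 × 0.0009881 / 0.21 = 0.008469 m/day.
t = 500 / 0.008469 = 5.904e+04 days = 162 years.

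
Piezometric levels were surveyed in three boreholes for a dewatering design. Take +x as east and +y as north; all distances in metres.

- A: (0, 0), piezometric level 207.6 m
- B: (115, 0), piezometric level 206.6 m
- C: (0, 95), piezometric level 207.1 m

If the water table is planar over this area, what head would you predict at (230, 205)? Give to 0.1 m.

204.5 m

∂h/∂x = (206.6 − 207.6) / (115 − 0) = -0.008696
∂h/∂y = (207.1 − 207.6) / (95 − 0) = -0.005263
h(230, 205) = 207.6 + (-0.008696)·(230) + (-0.005263)·(205) = 207.6 -2.000 -1.079 = 204.521 m.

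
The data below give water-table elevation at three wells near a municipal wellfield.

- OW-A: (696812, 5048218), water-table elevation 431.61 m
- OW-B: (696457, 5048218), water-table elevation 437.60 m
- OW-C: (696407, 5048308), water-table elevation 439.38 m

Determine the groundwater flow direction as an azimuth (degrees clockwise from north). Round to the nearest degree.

With h = a·x + b·y + c and OW-A as origin, the differences give:
  (-355)·a + 0·b = +5.99
  (-405)·a + 90·b = +7.77
Eliminate b (×90 and ×0, subtract): -31950·a = 539.100 → a = ∂h/∂x = -0.01687
Back-substitute: b = ∂h/∂y = +0.01040.
Flow direction (−∇h) has components (+0.01687 E, -0.01040 N).
Azimuth = atan2(E, N) = atan2(+0.01687, -0.01040) = 121.7° ≈ 122°.

122°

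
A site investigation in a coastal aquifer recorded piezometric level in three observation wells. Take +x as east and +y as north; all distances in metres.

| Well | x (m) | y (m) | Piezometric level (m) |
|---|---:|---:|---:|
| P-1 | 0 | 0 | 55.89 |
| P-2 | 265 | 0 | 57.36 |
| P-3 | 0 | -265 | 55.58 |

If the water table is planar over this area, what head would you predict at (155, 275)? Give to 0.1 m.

57.1 m

∂h/∂x = (57.36 − 55.89) / (265 − 0) = +0.005547
∂h/∂y = (55.58 − 55.89) / (-265 − 0) = +0.001170
h(155, 275) = 55.89 + (+0.005547)·(155) + (+0.001170)·(275) = 55.89 +0.860 +0.322 = 57.072 m.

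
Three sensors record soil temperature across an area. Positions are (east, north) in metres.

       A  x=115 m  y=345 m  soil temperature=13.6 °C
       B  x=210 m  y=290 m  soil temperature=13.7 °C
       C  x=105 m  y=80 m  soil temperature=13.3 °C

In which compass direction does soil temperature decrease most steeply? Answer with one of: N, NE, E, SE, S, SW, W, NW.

With T = a·x + b·y + c and A as origin, the differences give:
  95·a + (-55)·b = +0.1
  (-10)·a + (-265)·b = -0.3
Eliminate b (×(-265) and ×(-55), subtract): -25725·a = -43.00 → a = ∂T/∂x = +0.001672
Back-substitute: b = ∂T/∂y = +0.001069.
Steepest decrease is along −∇f = (-0.001672 E, -0.001069 N) → southwest.

SW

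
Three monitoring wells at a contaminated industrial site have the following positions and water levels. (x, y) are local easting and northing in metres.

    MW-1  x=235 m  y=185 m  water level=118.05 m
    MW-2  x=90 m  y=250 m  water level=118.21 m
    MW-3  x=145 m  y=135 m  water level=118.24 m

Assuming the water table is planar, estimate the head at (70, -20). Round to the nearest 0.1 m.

With h = a·x + b·y + c and MW-1 as origin, the differences give:
  (-145)·a + 65·b = +0.16
  (-90)·a + (-50)·b = +0.19
Eliminate b (×(-50) and ×65, subtract): 13100·a = -20.350 → a = ∂h/∂x = -0.001553
Back-substitute: b = ∂h/∂y = -0.001004.
h(70, -20) = 118.05 + (-0.001553)·(-165) + (-0.001004)·(-205) = 118.05 +0.256 +0.206 = 118.512 m.

118.5 m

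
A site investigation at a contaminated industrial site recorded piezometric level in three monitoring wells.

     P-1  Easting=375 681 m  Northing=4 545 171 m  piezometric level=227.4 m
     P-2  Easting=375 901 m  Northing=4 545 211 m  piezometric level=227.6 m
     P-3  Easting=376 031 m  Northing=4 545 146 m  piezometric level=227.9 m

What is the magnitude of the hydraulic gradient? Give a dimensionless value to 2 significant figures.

Differences from P-1: to P-2 (Δx, Δy, Δh) = (220, 40, +0.2); to P-3 = (350, -25, +0.5).
Determinant of the coordinate differences = 220·(-25) − 350·40 = -19500.
∂h/∂x = [(+0.2)·(-25) − (+0.5)·40] / -19500 = +0.001282
∂h/∂y = [220·(+0.5) − 350·(+0.2)] / -19500 = -0.002051
|∇h| = √(0.001282² + -0.002051²) = 0.002419

0.0024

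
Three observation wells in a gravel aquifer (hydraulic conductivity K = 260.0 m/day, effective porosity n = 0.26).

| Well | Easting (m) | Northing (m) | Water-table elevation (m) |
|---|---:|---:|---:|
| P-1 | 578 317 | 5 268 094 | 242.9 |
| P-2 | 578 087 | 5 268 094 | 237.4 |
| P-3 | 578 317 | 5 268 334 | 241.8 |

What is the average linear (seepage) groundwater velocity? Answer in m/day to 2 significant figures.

24 m/day

∂h/∂x = (237.4 − 242.9) / (578087 − 578317) = +0.02391
∂h/∂y = (241.8 − 242.9) / (5268334 − 5268094) = -0.004583
|∇h| = √(0.02391² + -0.004583²) = 0.02435
Seepage velocity v = K·i/n = 260.0 × 0.02435 / 0.26 = 24.35 m/day.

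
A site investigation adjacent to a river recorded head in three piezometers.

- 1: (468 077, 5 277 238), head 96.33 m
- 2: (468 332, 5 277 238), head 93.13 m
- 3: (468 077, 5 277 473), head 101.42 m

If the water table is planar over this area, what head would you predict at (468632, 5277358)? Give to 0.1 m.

92.0 m

∂h/∂x = (93.13 − 96.33) / (468332 − 468077) = -0.01255
∂h/∂y = (101.42 − 96.33) / (5277473 − 5277238) = +0.02166
h(468632, 5277358) = 96.33 + (-0.01255)·(555) + (+0.02166)·(120) = 96.33 -6.965 +2.599 = 91.964 m.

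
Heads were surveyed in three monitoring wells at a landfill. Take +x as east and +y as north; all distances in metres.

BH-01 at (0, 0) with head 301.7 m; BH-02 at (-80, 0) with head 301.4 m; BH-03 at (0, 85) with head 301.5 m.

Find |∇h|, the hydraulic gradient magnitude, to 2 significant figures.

∂h/∂x = (301.4 − 301.7) / (-80 − 0) = +0.003750
∂h/∂y = (301.5 − 301.7) / (85 − 0) = -0.002353
|∇h| = √(0.003750² + -0.002353²) = 0.004427

0.0044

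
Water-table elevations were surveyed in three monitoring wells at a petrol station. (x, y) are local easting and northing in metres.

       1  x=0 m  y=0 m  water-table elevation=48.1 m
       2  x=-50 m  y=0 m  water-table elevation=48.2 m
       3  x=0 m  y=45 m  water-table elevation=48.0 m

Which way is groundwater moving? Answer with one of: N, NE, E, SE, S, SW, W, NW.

∂h/∂x = (48.2 − 48.1) / (-50 − 0) = -0.002000
∂h/∂y = (48.0 − 48.1) / (45 − 0) = -0.002222
Flow = −∇h = (+0.002000 east, +0.002222 north), which points northeast.

NE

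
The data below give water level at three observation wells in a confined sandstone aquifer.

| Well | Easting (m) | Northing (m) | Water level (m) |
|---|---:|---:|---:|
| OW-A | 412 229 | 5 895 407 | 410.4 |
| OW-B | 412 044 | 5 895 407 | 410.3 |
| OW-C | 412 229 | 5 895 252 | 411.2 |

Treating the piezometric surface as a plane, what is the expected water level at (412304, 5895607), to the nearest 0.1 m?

409.4 m

∂h/∂x = (410.3 − 410.4) / (412044 − 412229) = +0.0005405
∂h/∂y = (411.2 − 410.4) / (5895252 − 5895407) = -0.005161
h(412304, 5895607) = 410.4 + (+0.0005405)·(75) + (-0.005161)·(200) = 410.4 +0.041 -1.032 = 409.408 m.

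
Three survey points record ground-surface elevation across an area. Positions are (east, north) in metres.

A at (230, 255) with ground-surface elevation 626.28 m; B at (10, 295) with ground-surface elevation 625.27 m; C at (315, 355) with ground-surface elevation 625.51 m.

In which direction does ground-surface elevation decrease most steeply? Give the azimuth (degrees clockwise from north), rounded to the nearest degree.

Three-point gradient (reference A): Δ to B = (-220, 40, -1.01), Δ to C = (85, 100, -0.77).
∂z/∂x = +0.002764, ∂z/∂y = -0.01005 (det = -25400).
Steepest decrease is along −∇f: components (-0.002764 E, +0.01005 N).
Azimuth = atan2(-0.002764, +0.01005) = 344.6° ≈ 345°.

345°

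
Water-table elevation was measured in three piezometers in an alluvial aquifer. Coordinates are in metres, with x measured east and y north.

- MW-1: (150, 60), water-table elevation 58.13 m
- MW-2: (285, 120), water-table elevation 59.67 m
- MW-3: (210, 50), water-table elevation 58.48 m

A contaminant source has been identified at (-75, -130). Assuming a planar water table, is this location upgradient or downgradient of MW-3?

downgradient

Differences from MW-1: to MW-2 (Δx, Δy, Δh) = (135, 60, +1.54); to MW-3 = (60, -10, +0.35).
Determinant of the coordinate differences = 135·(-10) − 60·60 = -4950.
∂h/∂x = [(+1.54)·(-10) − (+0.35)·60] / -4950 = +0.007354
∂h/∂y = [135·(+0.35) − 60·(+1.54)] / -4950 = +0.009121
Head at (-75, -130) = 58.13 + (+0.007354)·(-225) + (+0.009121)·(-190) = 54.74 m.
That is lower than the 58.48 m at MW-3, so the point is downgradient.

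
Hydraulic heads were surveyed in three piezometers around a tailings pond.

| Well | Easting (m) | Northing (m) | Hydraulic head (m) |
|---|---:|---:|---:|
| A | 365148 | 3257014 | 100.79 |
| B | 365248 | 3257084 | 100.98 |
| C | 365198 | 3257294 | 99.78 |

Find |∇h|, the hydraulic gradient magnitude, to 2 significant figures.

Taking A as reference: B−A = (100, 70, +0.19); C−A = (50, 280, -1.01).
Determinant of the coordinate differences = 100·280 − 50·70 = 24500.
∂h/∂x = [(+0.19)·280 − (-1.01)·70] / 24500 = +0.005057
∂h/∂y = [100·(-1.01) − 50·(+0.19)] / 24500 = -0.004510
|∇h| = √(0.005057² + -0.004510²) = 0.006776

0.0068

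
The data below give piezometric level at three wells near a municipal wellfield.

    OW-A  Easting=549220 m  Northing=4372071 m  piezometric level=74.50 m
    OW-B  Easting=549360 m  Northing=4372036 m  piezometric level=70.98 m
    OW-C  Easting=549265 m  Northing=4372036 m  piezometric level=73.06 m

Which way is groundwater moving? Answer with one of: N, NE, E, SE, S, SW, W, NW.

With h = a·x + b·y + c and OW-A as origin, the differences give:
  140·a + (-35)·b = -3.52
  45·a + (-35)·b = -1.44
Eliminate b (×(-35) and ×(-35), subtract): -3325·a = 72.800 → a = ∂h/∂x = -0.02189
Back-substitute: b = ∂h/∂y = +0.01299.
Flow = −∇h = (+0.02189 east, -0.01299 north), which points southeast.

SE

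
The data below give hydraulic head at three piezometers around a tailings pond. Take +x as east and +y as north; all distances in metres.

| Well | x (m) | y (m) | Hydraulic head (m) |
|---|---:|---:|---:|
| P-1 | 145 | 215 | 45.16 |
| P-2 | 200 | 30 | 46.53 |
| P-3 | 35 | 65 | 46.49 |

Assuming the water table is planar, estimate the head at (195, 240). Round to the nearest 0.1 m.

44.9 m

Three-point gradient (reference P-1): Δ to P-2 = (55, -185, +1.37), Δ to P-3 = (-110, -150, +1.33).
∂h/∂x = -0.001418, ∂h/∂y = -0.007827 (det = -28600).
h(195, 240) = 45.16 + (-0.001418)·(50) + (-0.007827)·(25) = 45.16 -0.071 -0.196 = 44.893 m.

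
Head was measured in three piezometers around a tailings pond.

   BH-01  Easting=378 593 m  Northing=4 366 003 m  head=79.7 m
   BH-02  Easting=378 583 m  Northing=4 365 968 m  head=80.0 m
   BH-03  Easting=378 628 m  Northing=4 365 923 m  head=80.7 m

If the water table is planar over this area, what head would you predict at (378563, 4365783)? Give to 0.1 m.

81.8 m

Differences from BH-01: to BH-02 (Δx, Δy, Δh) = (-10, -35, +0.3); to BH-03 = (35, -80, +1.0).
Solve a·Δx + b·Δy = Δh: det = (-10)·(-80) − 35·(-35) = 2025.
∂h/∂x = [(+0.3)·(-80) − (+1.0)·(-35)] / 2025 = +0.005432
∂h/∂y = [(-10)·(+1.0) − 35·(+0.3)] / 2025 = -0.01012
h(378563, 4365783) = 79.7 + (+0.005432)·(-30) + (-0.01012)·(-220) = 79.7 -0.163 +2.227 = 81.764 m.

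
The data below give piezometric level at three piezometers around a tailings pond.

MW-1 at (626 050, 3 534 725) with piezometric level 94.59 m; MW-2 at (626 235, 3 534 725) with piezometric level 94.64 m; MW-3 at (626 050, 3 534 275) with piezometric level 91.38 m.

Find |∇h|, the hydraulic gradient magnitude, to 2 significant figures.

0.0071

∂h/∂x = (94.64 − 94.59) / (626235 − 626050) = +0.0002703
∂h/∂y = (91.38 − 94.59) / (3534275 − 3534725) = +0.007133
|∇h| = √(0.0002703² + 0.007133²) = 0.007138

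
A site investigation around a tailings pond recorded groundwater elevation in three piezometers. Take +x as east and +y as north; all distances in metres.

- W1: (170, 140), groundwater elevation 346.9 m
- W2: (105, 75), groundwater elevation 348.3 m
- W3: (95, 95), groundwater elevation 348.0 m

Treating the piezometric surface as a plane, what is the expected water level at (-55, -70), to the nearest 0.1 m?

351.5 m

With h = a·x + b·y + c and W1 as origin, the differences give:
  (-65)·a + (-65)·b = +1.4
  (-75)·a + (-45)·b = +1.1
Eliminate b (×(-45) and ×(-65), subtract): -1950·a = 8.50 → a = ∂h/∂x = -0.004359
Back-substitute: b = ∂h/∂y = -0.01718.
h(-55, -70) = 346.9 + (-0.004359)·(-225) + (-0.01718)·(-210) = 346.9 +0.981 +3.608 = 351.488 m.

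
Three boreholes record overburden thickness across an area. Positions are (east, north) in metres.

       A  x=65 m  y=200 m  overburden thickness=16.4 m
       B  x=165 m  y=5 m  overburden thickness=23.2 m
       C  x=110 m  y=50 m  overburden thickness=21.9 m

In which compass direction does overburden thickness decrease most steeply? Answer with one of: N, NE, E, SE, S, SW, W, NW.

Taking A as reference: B−A = (100, -195, +6.8); C−A = (45, -150, +5.5).
Determinant of the coordinate differences = 100·(-150) − 45·(-195) = -6225.
∂d/∂x = [(+6.8)·(-150) − (+5.5)·(-195)] / -6225 = -0.008434
∂d/∂y = [100·(+5.5) − 45·(+6.8)] / -6225 = -0.03920
Steepest decrease is along −∇f = (+0.008434 E, +0.03920 N) → north.

N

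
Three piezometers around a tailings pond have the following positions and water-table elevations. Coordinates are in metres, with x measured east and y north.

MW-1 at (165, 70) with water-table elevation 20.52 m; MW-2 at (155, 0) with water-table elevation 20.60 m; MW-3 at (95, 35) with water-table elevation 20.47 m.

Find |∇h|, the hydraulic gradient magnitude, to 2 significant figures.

0.0019

Taking MW-1 as reference: MW-2−MW-1 = (-10, -70, +0.08); MW-3−MW-1 = (-70, -35, -0.05).
Determinant of the coordinate differences = (-10)·(-35) − (-70)·(-70) = -4550.
∂h/∂x = [(+0.08)·(-35) − (-0.05)·(-70)] / -4550 = +0.001385
∂h/∂y = [(-10)·(-0.05) − (-70)·(+0.08)] / -4550 = -0.001341
|∇h| = √(0.001385² + -0.001341²) = 0.001928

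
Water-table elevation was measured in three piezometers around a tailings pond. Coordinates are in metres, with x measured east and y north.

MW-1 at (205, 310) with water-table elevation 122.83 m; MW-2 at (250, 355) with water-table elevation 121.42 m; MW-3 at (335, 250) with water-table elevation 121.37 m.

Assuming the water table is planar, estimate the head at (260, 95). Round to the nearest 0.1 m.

Taking MW-1 as reference: MW-2−MW-1 = (45, 45, -1.41); MW-3−MW-1 = (130, -60, -1.46).
Solve a·Δx + b·Δy = Δh: det = 45·(-60) − 130·45 = -8550.
∂h/∂x = [(-1.41)·(-60) − (-1.46)·45] / -8550 = -0.01758
∂h/∂y = [45·(-1.46) − 130·(-1.41)] / -8550 = -0.01375
h(260, 95) = 122.83 + (-0.01758)·(55) + (-0.01375)·(-215) = 122.83 -0.967 +2.957 = 124.820 m.

124.8 m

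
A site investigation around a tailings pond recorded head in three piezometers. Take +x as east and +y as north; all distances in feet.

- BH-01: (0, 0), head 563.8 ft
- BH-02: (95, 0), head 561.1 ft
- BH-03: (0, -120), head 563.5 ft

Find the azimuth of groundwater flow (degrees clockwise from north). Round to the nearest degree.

095°

∂h/∂x = (561.1 − 563.8) / (95 − 0) = -0.02842
∂h/∂y = (563.5 − 563.8) / (-120 − 0) = +0.002500
Flow direction (−∇h) has components (+0.02842 E, -0.002500 N).
Azimuth = atan2(E, N) = atan2(+0.02842, -0.002500) = 95.0° ≈ 095°.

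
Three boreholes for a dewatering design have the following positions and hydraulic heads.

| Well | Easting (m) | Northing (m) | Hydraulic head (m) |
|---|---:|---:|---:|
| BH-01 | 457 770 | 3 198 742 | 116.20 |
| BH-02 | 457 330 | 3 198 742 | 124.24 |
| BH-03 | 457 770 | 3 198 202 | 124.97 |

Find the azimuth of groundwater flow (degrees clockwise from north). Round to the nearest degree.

048°

∂h/∂x = (124.24 − 116.20) / (457330 − 457770) = -0.01827
∂h/∂y = (124.97 − 116.20) / (3198202 − 3198742) = -0.01624
Flow direction (−∇h) has components (+0.01827 E, +0.01624 N).
Azimuth = atan2(E, N) = atan2(+0.01827, +0.01624) = 48.4° ≈ 048°.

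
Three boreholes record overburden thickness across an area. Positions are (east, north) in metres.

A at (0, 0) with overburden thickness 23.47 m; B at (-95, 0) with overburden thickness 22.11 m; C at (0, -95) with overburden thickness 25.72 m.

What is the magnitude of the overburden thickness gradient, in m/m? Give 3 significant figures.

0.0277 m/m

∂d/∂x = (22.11 − 23.47) / (-95 − 0) = +0.01432
∂d/∂y = (25.72 − 23.47) / (-95 − 0) = -0.02368
|∇f| = √(0.01432² + -0.02368²) = 0.02767 m/m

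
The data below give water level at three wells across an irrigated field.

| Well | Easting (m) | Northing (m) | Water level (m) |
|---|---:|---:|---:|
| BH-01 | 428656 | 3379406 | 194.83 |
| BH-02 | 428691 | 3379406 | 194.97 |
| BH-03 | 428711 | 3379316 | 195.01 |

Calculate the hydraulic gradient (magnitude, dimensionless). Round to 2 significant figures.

0.0040

Differences from BH-01: to BH-02 (Δx, Δy, Δh) = (35, 0, +0.14); to BH-03 = (55, -90, +0.18).
Solve a·Δx + b·Δy = Δh: det = 35·(-90) − 55·0 = -3150.
∂h/∂x = [(+0.14)·(-90) − (+0.18)·0] / -3150 = +0.004000
∂h/∂y = [35·(+0.18) − 55·(+0.14)] / -3150 = +0.0004444
|∇h| = √(0.004000² + 0.0004444²) = 0.004025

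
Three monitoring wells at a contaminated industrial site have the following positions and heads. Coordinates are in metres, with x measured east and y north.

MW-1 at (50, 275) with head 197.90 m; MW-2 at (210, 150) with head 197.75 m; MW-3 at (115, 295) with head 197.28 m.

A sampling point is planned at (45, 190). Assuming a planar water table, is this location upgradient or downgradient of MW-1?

Taking MW-1 as reference: MW-2−MW-1 = (160, -125, -0.15); MW-3−MW-1 = (65, 20, -0.62).
Solve a·Δx + b·Δy = Δh: det = 160·20 − 65·(-125) = 11325.
∂h/∂x = [(-0.15)·20 − (-0.62)·(-125)] / 11325 = -0.007108
∂h/∂y = [160·(-0.62) − 65·(-0.15)] / 11325 = -0.007898
Head at (45, 190) = 197.90 + (-0.007108)·(-5) + (-0.007898)·(-85) = 198.61 m.
That is higher than the 197.90 m at MW-1, so the point is upgradient.

upgradient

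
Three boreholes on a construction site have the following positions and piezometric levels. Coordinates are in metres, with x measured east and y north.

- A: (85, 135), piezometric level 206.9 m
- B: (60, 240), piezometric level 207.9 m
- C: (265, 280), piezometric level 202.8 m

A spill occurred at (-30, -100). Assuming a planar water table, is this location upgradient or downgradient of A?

Taking A as reference: B−A = (-25, 105, +1.0); C−A = (180, 145, -4.1).
Solve a·Δx + b·Δy = Δh: det = (-25)·145 − 180·105 = -22525.
∂h/∂x = [(+1.0)·145 − (-4.1)·105] / -22525 = -0.02555
∂h/∂y = [(-25)·(-4.1) − 180·(+1.0)] / -22525 = +0.003441
Head at (-30, -100) = 206.9 + (-0.02555)·(-115) + (+0.003441)·(-235) = 209.03 m.
That is higher than the 206.9 m at A, so the point is upgradient.

upgradient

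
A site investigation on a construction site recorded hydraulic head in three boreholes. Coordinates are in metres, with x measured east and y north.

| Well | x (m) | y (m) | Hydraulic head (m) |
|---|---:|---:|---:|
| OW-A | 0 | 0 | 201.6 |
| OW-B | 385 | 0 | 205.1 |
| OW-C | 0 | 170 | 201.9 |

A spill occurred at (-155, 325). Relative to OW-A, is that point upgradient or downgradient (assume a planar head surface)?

∂h/∂x = (205.1 − 201.6) / (385 − 0) = +0.009091
∂h/∂y = (201.9 − 201.6) / (170 − 0) = +0.001765
Head at (-155, 325) = 201.6 + (+0.009091)·(-155) + (+0.001765)·(325) = 200.76 m.
That is lower than the 201.6 m at OW-A, so the point is downgradient.

downgradient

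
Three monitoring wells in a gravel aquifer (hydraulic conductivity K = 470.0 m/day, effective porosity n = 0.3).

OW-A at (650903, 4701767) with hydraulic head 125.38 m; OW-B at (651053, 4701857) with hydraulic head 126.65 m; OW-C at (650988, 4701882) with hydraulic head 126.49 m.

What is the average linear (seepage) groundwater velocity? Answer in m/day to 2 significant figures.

With h = a·x + b·y + c and OW-A as origin, the differences give:
  150·a + 90·b = +1.27
  85·a + 115·b = +1.11
Eliminate b (×115 and ×90, subtract): 9600·a = 46.150 → a = ∂h/∂x = +0.004807
Back-substitute: b = ∂h/∂y = +0.006099.
|∇h| = √(0.004807² + 0.006099²) = 0.007766
Seepage velocity v = K·i/n = 470.0 × 0.007766 / 0.3 = 12.17 m/day.

12 m/day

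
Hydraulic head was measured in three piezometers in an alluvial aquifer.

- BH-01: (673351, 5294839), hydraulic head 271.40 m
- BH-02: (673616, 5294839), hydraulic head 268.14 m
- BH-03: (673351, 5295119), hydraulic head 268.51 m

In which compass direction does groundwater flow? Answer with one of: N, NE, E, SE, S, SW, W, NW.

NE

∂h/∂x = (268.14 − 271.40) / (673616 − 673351) = -0.01230
∂h/∂y = (268.51 − 271.40) / (5295119 − 5294839) = -0.01032
Flow = −∇h = (+0.01230 east, +0.01032 north), which points northeast.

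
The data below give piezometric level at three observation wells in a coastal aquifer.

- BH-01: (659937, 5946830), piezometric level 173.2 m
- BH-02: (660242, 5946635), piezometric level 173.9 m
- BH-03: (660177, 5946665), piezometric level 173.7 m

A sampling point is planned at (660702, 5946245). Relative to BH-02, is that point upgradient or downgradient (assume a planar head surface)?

upgradient

Differences from BH-01: to BH-02 (Δx, Δy, Δh) = (305, -195, +0.7); to BH-03 = (240, -165, +0.5).
Solve a·Δx + b·Δy = Δh: det = 305·(-165) − 240·(-195) = -3525.
∂h/∂x = [(+0.7)·(-165) − (+0.5)·(-195)] / -3525 = +0.005106
∂h/∂y = [305·(+0.5) − 240·(+0.7)] / -3525 = +0.004397
Head at (660702, 5946245) = 173.2 + (+0.005106)·(765) + (+0.004397)·(-585) = 174.53 m.
That is higher than the 173.9 m at BH-02, so the point is upgradient.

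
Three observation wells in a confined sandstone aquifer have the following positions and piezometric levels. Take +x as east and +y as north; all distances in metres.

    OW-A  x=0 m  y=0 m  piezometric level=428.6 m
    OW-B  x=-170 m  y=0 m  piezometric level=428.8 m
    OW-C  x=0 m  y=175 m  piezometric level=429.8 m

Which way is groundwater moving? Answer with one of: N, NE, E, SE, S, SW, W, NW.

S

∂h/∂x = (428.8 − 428.6) / (-170 − 0) = -0.001176
∂h/∂y = (429.8 − 428.6) / (175 − 0) = +0.006857
Flow = −∇h = (+0.001176 east, -0.006857 north), which points south.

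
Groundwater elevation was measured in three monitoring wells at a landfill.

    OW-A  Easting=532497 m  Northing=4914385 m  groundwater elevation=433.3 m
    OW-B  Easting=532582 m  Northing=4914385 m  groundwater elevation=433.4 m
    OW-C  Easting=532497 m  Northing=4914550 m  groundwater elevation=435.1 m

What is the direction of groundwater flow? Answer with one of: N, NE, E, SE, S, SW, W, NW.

∂h/∂x = (433.4 − 433.3) / (532582 − 532497) = +0.001176
∂h/∂y = (435.1 − 433.3) / (4914550 − 4914385) = +0.01091
Flow = −∇h = (-0.001176 east, -0.01091 north), which points south.

S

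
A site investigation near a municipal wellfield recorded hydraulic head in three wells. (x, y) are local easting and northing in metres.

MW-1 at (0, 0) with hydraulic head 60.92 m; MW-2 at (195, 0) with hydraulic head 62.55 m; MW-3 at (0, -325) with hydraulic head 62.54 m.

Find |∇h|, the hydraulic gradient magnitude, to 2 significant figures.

∂h/∂x = (62.55 − 60.92) / (195 − 0) = +0.008359
∂h/∂y = (62.54 − 60.92) / (-325 − 0) = -0.004985
|∇h| = √(0.008359² + -0.004985²) = 0.009733

0.0097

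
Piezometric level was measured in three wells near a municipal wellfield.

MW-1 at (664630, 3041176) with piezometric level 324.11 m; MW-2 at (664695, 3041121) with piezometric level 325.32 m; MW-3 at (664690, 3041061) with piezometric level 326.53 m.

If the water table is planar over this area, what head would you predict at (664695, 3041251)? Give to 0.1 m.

322.7 m

With h = a·x + b·y + c and MW-1 as origin, the differences give:
  65·a + (-55)·b = +1.21
  60·a + (-115)·b = +2.42
Eliminate b (×(-115) and ×(-55), subtract): -4175·a = -6.050 → a = ∂h/∂x = +0.001449
Back-substitute: b = ∂h/∂y = -0.02029.
h(664695, 3041251) = 324.11 + (+0.001449)·(65) + (-0.02029)·(75) = 324.11 +0.094 -1.522 = 322.683 m.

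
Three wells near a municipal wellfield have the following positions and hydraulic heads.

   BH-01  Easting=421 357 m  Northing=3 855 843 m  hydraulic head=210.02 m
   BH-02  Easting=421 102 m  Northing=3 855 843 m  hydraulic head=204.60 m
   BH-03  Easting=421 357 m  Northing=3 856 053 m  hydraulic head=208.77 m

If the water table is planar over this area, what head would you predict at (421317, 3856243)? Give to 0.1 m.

206.8 m

∂h/∂x = (204.60 − 210.02) / (421102 − 421357) = +0.02125
∂h/∂y = (208.77 − 210.02) / (3856053 − 3855843) = -0.005952
h(421317, 3856243) = 210.02 + (+0.02125)·(-40) + (-0.005952)·(400) = 210.02 -0.850 -2.381 = 206.789 m.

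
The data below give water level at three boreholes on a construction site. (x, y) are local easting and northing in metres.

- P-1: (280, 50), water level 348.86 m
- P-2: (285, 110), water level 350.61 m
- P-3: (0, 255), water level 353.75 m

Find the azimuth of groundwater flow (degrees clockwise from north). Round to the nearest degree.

187°

Three-point gradient (reference P-1): Δ to P-2 = (5, 60, +1.75), Δ to P-3 = (-280, 205, +4.89).
∂h/∂x = +0.003666, ∂h/∂y = +0.02886 (det = 17825).
Flow direction (−∇h) has components (-0.003666 E, -0.02886 N).
Azimuth = atan2(E, N) = atan2(-0.003666, -0.02886) = 187.2° ≈ 187°.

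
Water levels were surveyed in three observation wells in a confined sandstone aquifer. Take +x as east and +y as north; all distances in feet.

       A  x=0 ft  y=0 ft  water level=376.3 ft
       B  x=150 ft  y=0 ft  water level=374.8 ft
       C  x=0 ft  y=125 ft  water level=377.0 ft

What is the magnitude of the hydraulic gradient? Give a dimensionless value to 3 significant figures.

0.0115

∂h/∂x = (374.8 − 376.3) / (150 − 0) = -0.01000
∂h/∂y = (377.0 − 376.3) / (125 − 0) = +0.005600
|∇h| = √(-0.01000² + 0.005600²) = 0.01146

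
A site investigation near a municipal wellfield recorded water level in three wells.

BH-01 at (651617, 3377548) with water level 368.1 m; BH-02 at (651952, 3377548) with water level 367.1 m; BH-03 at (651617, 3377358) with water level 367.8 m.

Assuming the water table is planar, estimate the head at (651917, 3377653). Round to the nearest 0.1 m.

∂h/∂x = (367.1 − 368.1) / (651952 − 651617) = -0.002985
∂h/∂y = (367.8 − 368.1) / (3377358 − 3377548) = +0.001579
h(651917, 3377653) = 368.1 + (-0.002985)·(300) + (+0.001579)·(105) = 368.1 -0.896 +0.166 = 367.370 m.

367.4 m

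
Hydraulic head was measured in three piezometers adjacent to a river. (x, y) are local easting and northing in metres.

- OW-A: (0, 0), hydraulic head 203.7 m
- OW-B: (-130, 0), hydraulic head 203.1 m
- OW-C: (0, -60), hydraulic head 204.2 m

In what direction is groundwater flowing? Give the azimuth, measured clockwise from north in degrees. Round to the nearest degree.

∂h/∂x = (203.1 − 203.7) / (-130 − 0) = +0.004615
∂h/∂y = (204.2 − 203.7) / (-60 − 0) = -0.008333
Flow direction (−∇h) has components (-0.004615 E, +0.008333 N).
Azimuth = atan2(E, N) = atan2(-0.004615, +0.008333) = 331.0° ≈ 331°.

331°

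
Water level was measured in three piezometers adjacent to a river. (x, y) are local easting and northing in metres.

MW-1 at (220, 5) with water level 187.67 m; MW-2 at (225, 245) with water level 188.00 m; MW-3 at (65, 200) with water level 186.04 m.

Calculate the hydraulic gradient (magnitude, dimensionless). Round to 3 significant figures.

Differences from MW-1: to MW-2 (Δx, Δy, Δh) = (5, 240, +0.33); to MW-3 = (-155, 195, -1.63).
Determinant of the coordinate differences = 5·195 − (-155)·240 = 38175.
∂h/∂x = [(+0.33)·195 − (-1.63)·240] / 38175 = +0.01193
∂h/∂y = [5·(-1.63) − (-155)·(+0.33)] / 38175 = +0.001126
|∇h| = √(0.01193² + 0.001126²) = 0.01198

0.0120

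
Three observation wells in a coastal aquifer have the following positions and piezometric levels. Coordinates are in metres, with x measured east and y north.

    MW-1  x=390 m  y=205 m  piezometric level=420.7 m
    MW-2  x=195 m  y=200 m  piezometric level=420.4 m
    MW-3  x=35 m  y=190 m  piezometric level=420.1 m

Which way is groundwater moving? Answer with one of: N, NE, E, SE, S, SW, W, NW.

S

Taking MW-1 as reference: MW-2−MW-1 = (-195, -5, -0.3); MW-3−MW-1 = (-355, -15, -0.6).
Determinant of the coordinate differences = (-195)·(-15) − (-355)·(-5) = 1150.
∂h/∂x = [(-0.3)·(-15) − (-0.6)·(-5)] / 1150 = +0.001304
∂h/∂y = [(-195)·(-0.6) − (-355)·(-0.3)] / 1150 = +0.009130
Flow = −∇h = (-0.001304 east, -0.009130 north), which points south.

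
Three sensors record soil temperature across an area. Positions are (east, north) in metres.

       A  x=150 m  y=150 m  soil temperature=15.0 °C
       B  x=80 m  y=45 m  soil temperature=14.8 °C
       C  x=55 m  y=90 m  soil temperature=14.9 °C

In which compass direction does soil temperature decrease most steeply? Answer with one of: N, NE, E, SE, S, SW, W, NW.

S

Taking A as reference: B−A = (-70, -105, -0.2); C−A = (-95, -60, -0.1).
Determinant of the coordinate differences = (-70)·(-60) − (-95)·(-105) = -5775.
∂T/∂x = [(-0.2)·(-60) − (-0.1)·(-105)] / -5775 = -0.0002597
∂T/∂y = [(-70)·(-0.1) − (-95)·(-0.2)] / -5775 = +0.002078
Steepest decrease is along −∇f = (+0.0002597 E, -0.002078 N) → south.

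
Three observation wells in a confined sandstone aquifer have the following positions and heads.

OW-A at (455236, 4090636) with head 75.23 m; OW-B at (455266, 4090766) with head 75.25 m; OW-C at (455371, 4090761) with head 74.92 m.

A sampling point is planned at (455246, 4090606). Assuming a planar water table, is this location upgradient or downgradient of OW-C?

Differences from OW-A: to OW-B (Δx, Δy, Δh) = (30, 130, +0.02); to OW-C = (135, 125, -0.31).
Solve a·Δx + b·Δy = Δh: det = 30·125 − 135·130 = -13800.
∂h/∂x = [(+0.02)·125 − (-0.31)·130] / -13800 = -0.003101
∂h/∂y = [30·(-0.31) − 135·(+0.02)] / -13800 = +0.0008696
Head at (455246, 4090606) = 75.23 + (-0.003101)·(10) + (+0.0008696)·(-30) = 75.17 m.
That is higher than the 74.92 m at OW-C, so the point is upgradient.

upgradient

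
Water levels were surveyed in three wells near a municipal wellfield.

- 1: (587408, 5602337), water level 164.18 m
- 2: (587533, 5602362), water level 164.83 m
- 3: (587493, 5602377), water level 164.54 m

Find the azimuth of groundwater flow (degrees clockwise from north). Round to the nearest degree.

301°

With h = a·x + b·y + c and 1 as origin, the differences give:
  125·a + 25·b = +0.65
  85·a + 40·b = +0.36
Eliminate b (×40 and ×25, subtract): 2875·a = 17.000 → a = ∂h/∂x = +0.005913
Back-substitute: b = ∂h/∂y = -0.003565.
Flow direction (−∇h) has components (-0.005913 E, +0.003565 N).
Azimuth = atan2(E, N) = atan2(-0.005913, +0.003565) = 301.1° ≈ 301°.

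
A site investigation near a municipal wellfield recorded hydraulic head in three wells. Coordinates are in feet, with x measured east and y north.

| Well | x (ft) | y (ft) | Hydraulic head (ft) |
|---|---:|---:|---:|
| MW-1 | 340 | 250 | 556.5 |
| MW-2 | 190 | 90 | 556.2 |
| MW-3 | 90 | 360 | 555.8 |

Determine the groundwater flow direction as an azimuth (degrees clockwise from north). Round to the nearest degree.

282°

Three-point gradient (reference MW-1): Δ to MW-2 = (-150, -160, -0.3), Δ to MW-3 = (-250, 110, -0.7).
∂h/∂x = +0.002566, ∂h/∂y = -0.0005310 (det = -56500).
Flow direction (−∇h) has components (-0.002566 E, +0.0005310 N).
Azimuth = atan2(E, N) = atan2(-0.002566, +0.0005310) = 281.7° ≈ 282°.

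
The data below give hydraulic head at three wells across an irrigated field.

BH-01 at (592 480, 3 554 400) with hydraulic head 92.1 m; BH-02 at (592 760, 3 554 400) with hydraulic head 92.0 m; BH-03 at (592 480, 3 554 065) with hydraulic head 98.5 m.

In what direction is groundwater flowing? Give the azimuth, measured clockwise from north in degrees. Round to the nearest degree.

001°

∂h/∂x = (92.0 − 92.1) / (592760 − 592480) = -0.0003571
∂h/∂y = (98.5 − 92.1) / (3554065 − 3554400) = -0.01910
Flow direction (−∇h) has components (+0.0003571 E, +0.01910 N).
Azimuth = atan2(E, N) = atan2(+0.0003571, +0.01910) = 1.1° ≈ 001°.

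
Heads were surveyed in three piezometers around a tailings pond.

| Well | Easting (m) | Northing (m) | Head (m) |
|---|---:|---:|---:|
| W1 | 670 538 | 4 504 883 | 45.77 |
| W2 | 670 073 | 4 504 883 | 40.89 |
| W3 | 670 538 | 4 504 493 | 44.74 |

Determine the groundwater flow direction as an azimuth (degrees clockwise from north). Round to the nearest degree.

∂h/∂x = (40.89 − 45.77) / (670073 − 670538) = +0.01049
∂h/∂y = (44.74 − 45.77) / (4504493 − 4504883) = +0.002641
Flow direction (−∇h) has components (-0.01049 E, -0.002641 N).
Azimuth = atan2(E, N) = atan2(-0.01049, -0.002641) = 255.9° ≈ 256°.

256°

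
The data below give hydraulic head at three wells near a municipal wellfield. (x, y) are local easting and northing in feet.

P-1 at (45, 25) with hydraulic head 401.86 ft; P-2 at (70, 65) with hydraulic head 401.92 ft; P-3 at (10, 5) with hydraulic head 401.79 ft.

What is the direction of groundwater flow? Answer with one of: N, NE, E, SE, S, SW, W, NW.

Taking P-1 as reference: P-2−P-1 = (25, 40, +0.06); P-3−P-1 = (-35, -20, -0.07).
Solve a·Δx + b·Δy = Δh: det = 25·(-20) − (-35)·40 = 900.
∂h/∂x = [(+0.06)·(-20) − (-0.07)·40] / 900 = +0.001778
∂h/∂y = [25·(-0.07) − (-35)·(+0.06)] / 900 = +0.0003889
Flow = −∇h = (-0.001778 east, -0.0003889 north), which points west.

W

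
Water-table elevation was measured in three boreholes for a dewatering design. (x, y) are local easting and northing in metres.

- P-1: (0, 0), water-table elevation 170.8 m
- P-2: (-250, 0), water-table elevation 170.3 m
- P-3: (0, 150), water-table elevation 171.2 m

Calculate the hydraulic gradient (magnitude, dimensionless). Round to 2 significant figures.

0.0033

∂h/∂x = (170.3 − 170.8) / (-250 − 0) = +0.002000
∂h/∂y = (171.2 − 170.8) / (150 − 0) = +0.002667
|∇h| = √(0.002000² + 0.002667²) = 0.003334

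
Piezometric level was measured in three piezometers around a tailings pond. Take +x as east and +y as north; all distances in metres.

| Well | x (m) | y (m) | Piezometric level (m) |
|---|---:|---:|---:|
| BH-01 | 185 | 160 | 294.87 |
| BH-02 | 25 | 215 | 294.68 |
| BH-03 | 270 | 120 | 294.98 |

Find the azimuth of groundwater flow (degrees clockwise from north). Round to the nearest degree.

313°

Taking BH-01 as reference: BH-02−BH-01 = (-160, 55, -0.19); BH-03−BH-01 = (85, -40, +0.11).
Determinant of the coordinate differences = (-160)·(-40) − 85·55 = 1725.
∂h/∂x = [(-0.19)·(-40) − (+0.11)·55] / 1725 = +0.0008986
∂h/∂y = [(-160)·(+0.11) − 85·(-0.19)] / 1725 = -0.0008406
Flow direction (−∇h) has components (-0.0008986 E, +0.0008406 N).
Azimuth = atan2(E, N) = atan2(-0.0008986, +0.0008406) = 313.1° ≈ 313°.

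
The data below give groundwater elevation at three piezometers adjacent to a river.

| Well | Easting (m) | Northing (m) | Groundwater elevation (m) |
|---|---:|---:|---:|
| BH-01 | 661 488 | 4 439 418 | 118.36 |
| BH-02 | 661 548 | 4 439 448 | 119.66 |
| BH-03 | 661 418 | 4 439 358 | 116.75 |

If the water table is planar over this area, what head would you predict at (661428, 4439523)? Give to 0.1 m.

With h = a·x + b·y + c and BH-01 as origin, the differences give:
  60·a + 30·b = +1.30
  (-70)·a + (-60)·b = -1.61
Eliminate b (×(-60) and ×30, subtract): -1500·a = -29.700 → a = ∂h/∂x = +0.01980
Back-substitute: b = ∂h/∂y = +0.003733.
h(661428, 4439523) = 118.36 + (+0.01980)·(-60) + (+0.003733)·(105) = 118.36 -1.188 +0.392 = 117.564 m.

117.6 m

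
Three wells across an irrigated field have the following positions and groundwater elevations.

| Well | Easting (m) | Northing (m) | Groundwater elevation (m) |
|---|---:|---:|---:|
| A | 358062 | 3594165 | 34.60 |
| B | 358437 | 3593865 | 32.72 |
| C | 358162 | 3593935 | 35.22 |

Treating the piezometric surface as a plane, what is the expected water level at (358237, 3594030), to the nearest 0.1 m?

Taking A as reference: B−A = (375, -300, -1.88); C−A = (100, -230, +0.62).
Solve a·Δx + b·Δy = Δh: det = 375·(-230) − 100·(-300) = -56250.
∂h/∂x = [(-1.88)·(-230) − (+0.62)·(-300)] / -56250 = -0.01099
∂h/∂y = [375·(+0.62) − 100·(-1.88)] / -56250 = -0.007476
h(358237, 3594030) = 34.60 + (-0.01099)·(175) + (-0.007476)·(-135) = 34.60 -1.924 +1.009 = 33.685 m.

33.7 m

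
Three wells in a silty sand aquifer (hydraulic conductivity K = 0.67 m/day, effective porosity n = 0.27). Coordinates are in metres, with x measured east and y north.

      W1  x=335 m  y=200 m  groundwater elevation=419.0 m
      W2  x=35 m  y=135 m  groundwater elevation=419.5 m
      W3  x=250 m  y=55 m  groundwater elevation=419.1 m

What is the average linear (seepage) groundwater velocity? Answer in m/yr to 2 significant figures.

1.6 m/yr

Three-point gradient (reference W1): Δ to W2 = (-300, -65, +0.5), Δ to W3 = (-85, -145, +0.1).
∂h/∂x = -0.001738, ∂h/∂y = +0.0003292 (det = 37975).
|∇h| = √(-0.001738² + 0.0003292²) = 0.001769
Seepage velocity v = K·i/n = 0.67 × 0.001769 / 0.27 = 0.00439 m/day = 1.603 m/yr.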